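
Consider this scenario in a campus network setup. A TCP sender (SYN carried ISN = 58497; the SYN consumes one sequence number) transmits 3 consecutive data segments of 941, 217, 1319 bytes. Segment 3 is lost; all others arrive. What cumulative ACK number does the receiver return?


SYN uses sequence number 58497; first data byte = ISN + 1 = 58498.
Segment 1: SEQ = 58498, len = 941 B, covers [58498, 59438]
Segment 2: SEQ = 59439, len = 217 B, covers [59439, 59655]
Segment 3: SEQ = 59656, len = 1319 B, covers [59656, 60974] [LOST]
In-order data received: bytes [58498, 59655] (segments 1..2).
Segment 3 missing -> gap begins at byte 59656.
Cumulative ACK = next expected in-order byte = 58498 + 941 + 217 = 59656

59656


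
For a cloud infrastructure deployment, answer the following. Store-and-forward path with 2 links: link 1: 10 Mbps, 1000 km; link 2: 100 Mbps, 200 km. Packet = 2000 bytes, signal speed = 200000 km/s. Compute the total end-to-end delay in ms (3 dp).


Packet = 2000 bytes = 16000 bits. Store-and-forward: sum (t_trans + t_prop) per link.
Link 1: t_trans = 16000/(10*10^6) s = 1.6000 ms; t_prop = 1000/200000 s = 5.0000 ms; subtotal = 6.6000 ms
Link 2: t_trans = 16000/(100*10^6) s = 0.1600 ms; t_prop = 200/200000 s = 1.0000 ms; subtotal = 1.1600 ms
End-to-end = 6.6000 + 1.1600 = 7.7600 ms -> 7.760 ms (3 dp)

7.760


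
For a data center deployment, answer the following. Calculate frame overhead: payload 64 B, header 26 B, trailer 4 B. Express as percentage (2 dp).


Given: payload = 64 B, header = 26 B, trailer = 4 B
Overhead bytes = header + trailer = 26 + 4 = 30
Total frame = payload + overhead = 64 + 30 = 94
Overhead % = 30 / 94 * 100 = 31.9149% -> 31.91% (2 dp)

31.91


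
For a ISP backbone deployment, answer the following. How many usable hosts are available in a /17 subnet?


Given: subnet mask /17
Host bits = 32 - 17 = 15
Total addresses = 2^15 = 32768
Usable hosts = 32768 - 2 (network + broadcast) = 32766

32766


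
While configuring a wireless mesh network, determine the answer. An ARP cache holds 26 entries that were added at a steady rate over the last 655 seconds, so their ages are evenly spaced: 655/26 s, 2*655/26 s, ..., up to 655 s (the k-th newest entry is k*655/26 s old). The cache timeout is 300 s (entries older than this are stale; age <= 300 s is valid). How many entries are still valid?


Ages are k * 655/26 s for k = 1..26 (spacing = 25.1923 s).
Entry k is valid iff k * 655/26 <= 300 iff k <= 26 * 300 / 655 = 11.9084
n_valid = floor(11.9084) = 11
(n_stale = 26 - 11 = 15)

11


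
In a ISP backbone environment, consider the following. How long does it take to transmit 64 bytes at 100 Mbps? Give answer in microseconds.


Given: packet = 64 bytes, bandwidth = 100 Mbps
Packet in bits = 64 * 8 = 512 bits
Bandwidth = 100 * 10^6 = 100000000 bps
Time = 512 / 100000000 seconds
Time in us = 512 * 10^6 / 100000000 = 5.12

5.12


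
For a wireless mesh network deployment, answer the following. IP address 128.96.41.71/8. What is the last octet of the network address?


Given: IP = 128.96.41.71, prefix = /8
Subnet mask = 255.0.0.0
Last octet of IP: 71
Last octet of mask: 0
Network last octet = 71 AND 0 = 0

0


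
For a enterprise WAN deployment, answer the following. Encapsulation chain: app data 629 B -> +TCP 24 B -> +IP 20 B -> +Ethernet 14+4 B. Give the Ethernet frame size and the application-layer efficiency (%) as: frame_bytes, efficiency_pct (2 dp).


TCP segment = 629 + 24 = 653 B
IP packet = 653 + 20 = 673 B
Ethernet frame = 673 + 14 + 4 = 691 B
Efficiency = app / frame = 629 / 691 = 0.910275 = 91.0275% -> 91.03% (2 dp)

691, 91.03


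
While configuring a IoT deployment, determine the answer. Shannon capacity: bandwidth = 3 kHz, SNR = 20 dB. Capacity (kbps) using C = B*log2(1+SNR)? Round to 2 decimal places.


Given: B = 3 kHz, SNR = 20 dB
SNR linear = 10^(20/10) = 100
1 + SNR = 101
log2(101) = 6.6582114828
C = 3 * 1000 * 6.6582114828 = 19974.6344 bps
C = 19.974634 kbps -> 19.97 kbps (2 dp)

19.97


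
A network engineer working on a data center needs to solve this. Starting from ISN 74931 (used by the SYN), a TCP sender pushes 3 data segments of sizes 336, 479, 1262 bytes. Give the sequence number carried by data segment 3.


The SYN occupies sequence number ISN = 74931, so the first data byte is ISN + 1 = 74932.
SEQ of data segment i = (ISN + 1) + sum of payload sizes of segments 1..i-1.
Segment 1: SEQ = 74932, payload = 336 bytes
Segment 2: SEQ = 75268, payload = 479 bytes
Segment 3: SEQ = 75747, payload = 1262 bytes
SEQ of segment 3 = 74932 + 336 + 479 = 75747

75747


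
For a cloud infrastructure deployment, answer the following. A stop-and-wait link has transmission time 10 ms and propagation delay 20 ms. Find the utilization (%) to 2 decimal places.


Given: Ttrans = 10 ms, Tprop = 20 ms
RTT = 2 * Tprop = 2 * 20 = 40 ms
U = Ttrans / (Ttrans + RTT)
U = 10 / (10 + 40)
U = 10 / 50 = 0.2
U% = 20.00%

20.00


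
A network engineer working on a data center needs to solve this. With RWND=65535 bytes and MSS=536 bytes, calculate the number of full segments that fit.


Given: RWND = 65535 bytes, MSS = 536 bytes
Full segments = floor(RWND / MSS)
Full segments = floor(65535 / 536)
Full segments = floor(122.2668) = 122

122


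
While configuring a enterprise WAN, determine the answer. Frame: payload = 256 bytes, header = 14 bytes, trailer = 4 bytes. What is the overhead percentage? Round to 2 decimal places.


Given: payload = 256 B, header = 14 B, trailer = 4 B
Overhead bytes = header + trailer = 14 + 4 = 18
Total frame = payload + overhead = 256 + 18 = 274
Overhead % = 18 / 274 * 100 = 6.5693% -> 6.57% (2 dp)

6.57


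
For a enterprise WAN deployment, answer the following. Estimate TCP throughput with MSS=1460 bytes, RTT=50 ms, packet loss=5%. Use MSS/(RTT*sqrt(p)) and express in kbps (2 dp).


Given: MSS = 1460 bytes, RTT = 50 ms, loss = 5%
RTT in seconds = 50 / 1000 = 0.05
Loss rate = 5% = 0.05
sqrt(loss) = sqrt(0.05) = 0.223606797750
Throughput (bytes/s) = 1460 / (0.05 * 0.223606797750) = 130586.3699
Throughput (kbps) = 130586.3699 * 8 / 1000 = 1044.690959 -> 1044.69 kbps (2 dp)

1044.69


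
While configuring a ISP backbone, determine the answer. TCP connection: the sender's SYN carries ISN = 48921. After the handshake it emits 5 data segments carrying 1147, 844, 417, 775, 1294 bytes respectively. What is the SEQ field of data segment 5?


The SYN occupies sequence number ISN = 48921, so the first data byte is ISN + 1 = 48922.
SEQ of data segment i = (ISN + 1) + sum of payload sizes of segments 1..i-1.
Segment 1: SEQ = 48922, payload = 1147 bytes
Segment 2: SEQ = 50069, payload = 844 bytes
Segment 3: SEQ = 50913, payload = 417 bytes
Segment 4: SEQ = 51330, payload = 775 bytes
Segment 5: SEQ = 52105, payload = 1294 bytes
SEQ of segment 5 = 48922 + 1147 + 844 + 417 + 775 = 52105

52105


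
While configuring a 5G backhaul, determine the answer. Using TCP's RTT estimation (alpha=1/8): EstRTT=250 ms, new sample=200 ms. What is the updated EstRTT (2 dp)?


Given: EstRTT = 250 ms, SampleRTT = 200 ms, alpha = 1/8
New EstRTT = (1 - alpha) * EstRTT + alpha * SampleRTT
(7/8) * 250 = 218.75
(1/8) * 200 = 25
New EstRTT = 218.75 + 25 = 243.75 ms -> 243.75 ms (2 dp)

243.75


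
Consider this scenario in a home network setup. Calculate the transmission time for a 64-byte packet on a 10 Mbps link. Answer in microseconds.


Given: packet = 64 bytes, bandwidth = 10 Mbps
Packet in bits = 64 * 8 = 512 bits
Bandwidth = 10 * 10^6 = 10000000 bps
Time = 512 / 10000000 seconds
Time in us = 512 * 10^6 / 10000000 = 51.2

51.2


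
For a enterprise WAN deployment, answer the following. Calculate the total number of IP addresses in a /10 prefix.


Given: CIDR prefix /10
Host bits = 32 - 10 = 22
Total addresses = 2^22 = 4194304

4194304


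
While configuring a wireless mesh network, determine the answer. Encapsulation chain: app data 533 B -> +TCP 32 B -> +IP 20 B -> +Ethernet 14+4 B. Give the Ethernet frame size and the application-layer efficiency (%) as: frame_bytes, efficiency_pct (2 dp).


TCP segment = 533 + 32 = 565 B
IP packet = 565 + 20 = 585 B
Ethernet frame = 585 + 14 + 4 = 603 B
Efficiency = app / frame = 533 / 603 = 0.883914 = 88.3914% -> 88.39% (2 dp)

603, 88.39


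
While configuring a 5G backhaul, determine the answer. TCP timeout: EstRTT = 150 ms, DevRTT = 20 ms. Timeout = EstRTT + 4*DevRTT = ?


Given: EstRTT = 150 ms, DevRTT = 20 ms
Timeout = EstRTT + 4 * DevRTT
4 * DevRTT = 4 * 20 = 80
Timeout = 150 + 80 = 230 ms

230


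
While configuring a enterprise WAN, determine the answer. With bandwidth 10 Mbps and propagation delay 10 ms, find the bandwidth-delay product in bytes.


Given: bandwidth = 10 Mbps, delay = 10 ms
BDP in bits = 10 * 10^6 * 10 / 1000
BDP in bits = 100000
BDP in bytes = 100000 / 8 = 12500

12500


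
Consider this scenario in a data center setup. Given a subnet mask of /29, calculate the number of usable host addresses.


Given: subnet mask /29
Host bits = 32 - 29 = 3
Total addresses = 2^3 = 8
Usable hosts = 8 - 2 (network + broadcast) = 6

6


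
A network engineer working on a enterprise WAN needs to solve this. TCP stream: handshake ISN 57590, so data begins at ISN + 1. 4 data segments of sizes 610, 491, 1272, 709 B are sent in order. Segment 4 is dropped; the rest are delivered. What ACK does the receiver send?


SYN uses sequence number 57590; first data byte = ISN + 1 = 57591.
Segment 1: SEQ = 57591, len = 610 B, covers [57591, 58200]
Segment 2: SEQ = 58201, len = 491 B, covers [58201, 58691]
Segment 3: SEQ = 58692, len = 1272 B, covers [58692, 59963]
Segment 4: SEQ = 59964, len = 709 B, covers [59964, 60672] [LOST]
In-order data received: bytes [57591, 59963] (segments 1..3).
Segment 4 missing -> gap begins at byte 59964.
Cumulative ACK = next expected in-order byte = 57591 + 610 + 491 + 1272 = 59964

59964


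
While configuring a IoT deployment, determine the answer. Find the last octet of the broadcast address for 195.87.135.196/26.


Given: IP = 195.87.135.196, prefix = /26
Host bits = 32 - 26 = 6
Network last octet = 196 AND mask = 192
Host part size = 2^6 - 1 = 63
Broadcast last octet = 192 OR 63 = 255

255


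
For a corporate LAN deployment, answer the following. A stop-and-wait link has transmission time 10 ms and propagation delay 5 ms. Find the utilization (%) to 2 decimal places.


Given: Ttrans = 10 ms, Tprop = 5 ms
RTT = 2 * Tprop = 2 * 5 = 10 ms
U = Ttrans / (Ttrans + RTT)
U = 10 / (10 + 10)
U = 10 / 20 = 0.5
U% = 50.00%

50.00


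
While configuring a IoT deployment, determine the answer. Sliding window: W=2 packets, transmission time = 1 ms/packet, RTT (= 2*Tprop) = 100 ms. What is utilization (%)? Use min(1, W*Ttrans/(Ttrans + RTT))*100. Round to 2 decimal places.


Given: W = 2, Ttrans = 1 ms, RTT = 100 ms (= 2 * Tprop, Tprop = 50 ms)
Cycle time = Ttrans + RTT = 1 + 100 = 101 ms (first packet sent until its ACK returns)
W * Ttrans = 2 * 1 = 2 ms of sending per cycle
W * Ttrans / (Ttrans + RTT) = 2 / 101 = 0.019802
U = min(1, 0.019802) = 0.019802
U% = 1.98%

1.98


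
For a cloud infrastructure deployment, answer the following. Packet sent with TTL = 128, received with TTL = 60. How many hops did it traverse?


Given: initial TTL = 128, received TTL = 60
Hops = initial TTL - received TTL
Hops = 128 - 60 = 68

68


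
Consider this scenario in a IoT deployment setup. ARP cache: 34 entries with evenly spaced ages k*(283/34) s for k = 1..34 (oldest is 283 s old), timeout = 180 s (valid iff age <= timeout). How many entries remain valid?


Ages are k * 283/34 s for k = 1..34 (spacing = 8.3235 s).
Entry k is valid iff k * 283/34 <= 180 iff k <= 34 * 180 / 283 = 21.6254
n_valid = floor(21.6254) = 21
(n_stale = 34 - 21 = 13)

21


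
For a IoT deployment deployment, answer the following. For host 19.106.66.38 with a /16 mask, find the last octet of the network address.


Given: IP = 19.106.66.38, prefix = /16
Subnet mask = 255.255.0.0
Last octet of IP: 38
Last octet of mask: 0
Network last octet = 38 AND 0 = 0

0


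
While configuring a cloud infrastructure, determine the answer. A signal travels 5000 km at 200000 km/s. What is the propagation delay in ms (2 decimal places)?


Given: distance = 5000 km, speed = 200000 km/s
Delay = distance / speed = 5000 / 200000 seconds
Delay in ms = 5000 * 1000 / 200000
Delay = 25.0000 ms
Rounded to 2 dp = 25.00 ms

25.00


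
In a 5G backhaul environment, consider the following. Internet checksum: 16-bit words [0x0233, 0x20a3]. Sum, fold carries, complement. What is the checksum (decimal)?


Given words: [0x0233, 0x20a3]
Step 1: Sum all words
Raw sum = 563 + 8355 = 8918
One's complement = ~8918 & 0xFFFF = 56617

56617


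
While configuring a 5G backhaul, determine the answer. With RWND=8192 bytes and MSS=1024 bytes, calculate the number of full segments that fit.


Given: RWND = 8192 bytes, MSS = 1024 bytes
Full segments = floor(RWND / MSS)
Full segments = floor(8192 / 1024)
Full segments = floor(8.0) = 8

8


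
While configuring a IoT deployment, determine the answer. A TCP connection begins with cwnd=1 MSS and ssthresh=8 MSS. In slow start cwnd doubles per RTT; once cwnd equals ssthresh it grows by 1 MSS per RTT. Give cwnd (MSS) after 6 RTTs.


RTT 0: cwnd = 1 MSS (initial)
RTT 1: cwnd = 2 MSS (slow start, doubled)
RTT 2: cwnd = 4 MSS (slow start, doubled)
RTT 3: cwnd = 8 MSS (slow start, doubled)
RTT 4: cwnd = 9 MSS (congestion avoidance, +1)
RTT 5: cwnd = 10 MSS (congestion avoidance, +1)
RTT 6: cwnd = 11 MSS (congestion avoidance, +1)

11


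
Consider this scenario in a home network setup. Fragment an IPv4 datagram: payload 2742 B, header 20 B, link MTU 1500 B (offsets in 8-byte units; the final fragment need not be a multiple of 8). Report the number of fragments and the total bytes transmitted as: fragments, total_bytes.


Max data per non-final fragment = floor((MTU - header)/8)*8 = floor((1500 - 20)/8)*8 = floor(1480/8)*8 = 1480 B
Final fragment needs no 8-byte alignment: it can carry up to MTU - header = 1480 B
Non-final fragments needed = ceil((payload - 1480) / 1480) = ceil(1262/1480) = ceil(0.8527) = 1
Number of fragments = 1 + 1 = 2
Fragment sizes (data): 1 * 1480 B + 1262 B (last, 1262 <= 1480 OK)
Total bytes sent = payload + n_frags * header = 2742 + 2*20 = 2742 + 40 = 2782 B

2, 2782


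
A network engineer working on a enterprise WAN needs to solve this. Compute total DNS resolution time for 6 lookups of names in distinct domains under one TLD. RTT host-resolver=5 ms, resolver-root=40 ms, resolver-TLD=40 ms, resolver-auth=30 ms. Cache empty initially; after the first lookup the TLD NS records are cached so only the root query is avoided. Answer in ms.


Lookup 1 (cold cache): local + root + TLD + auth = 5 + 40 + 40 + 30 = 115 ms
Lookups 2..6 (TLD NS cached -> skip root; new domain -> still ask TLD and auth): local + TLD + auth = 5 + 40 + 30 = 75 ms each
Remaining 5 lookups: 5 * 75 = 375 ms
Total = 115 + 375 = 490 ms

490


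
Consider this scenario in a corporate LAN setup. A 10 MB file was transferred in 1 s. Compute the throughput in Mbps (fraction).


Given: file = 10 MB, time = 1 s
File in Mb = 10 * 8 = 80 Mb
Throughput = 80 / 1 Mbps
Throughput = 80 Mbps

80


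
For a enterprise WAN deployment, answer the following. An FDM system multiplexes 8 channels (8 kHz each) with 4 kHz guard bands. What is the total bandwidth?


Given: 8 channels, 8 kHz each, guard = 4 kHz
Channel bandwidth = 8 * 8 = 64 kHz
Guard bands = 7 gaps * 4 kHz = 28 kHz
Total = 64 + 28 = 92 kHz

92


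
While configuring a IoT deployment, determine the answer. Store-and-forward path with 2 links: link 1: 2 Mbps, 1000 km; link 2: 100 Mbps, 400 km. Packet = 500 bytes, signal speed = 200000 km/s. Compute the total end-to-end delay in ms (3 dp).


Packet = 500 bytes = 4000 bits. Store-and-forward: sum (t_trans + t_prop) per link.
Link 1: t_trans = 4000/(2*10^6) s = 2.0000 ms; t_prop = 1000/200000 s = 5.0000 ms; subtotal = 7.0000 ms
Link 2: t_trans = 4000/(100*10^6) s = 0.0400 ms; t_prop = 400/200000 s = 2.0000 ms; subtotal = 2.0400 ms
End-to-end = 7.0000 + 2.0400 = 9.0400 ms -> 9.040 ms (3 dp)

9.040


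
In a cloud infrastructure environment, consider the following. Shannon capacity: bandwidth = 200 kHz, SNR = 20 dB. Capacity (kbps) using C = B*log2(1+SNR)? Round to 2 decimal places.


Given: B = 200 kHz, SNR = 20 dB
SNR linear = 10^(20/10) = 100
1 + SNR = 101
log2(101) = 6.6582114828
C = 200 * 1000 * 6.6582114828 = 1331642.2966 bps
C = 1331.642297 kbps -> 1331.64 kbps (2 dp)

1331.64


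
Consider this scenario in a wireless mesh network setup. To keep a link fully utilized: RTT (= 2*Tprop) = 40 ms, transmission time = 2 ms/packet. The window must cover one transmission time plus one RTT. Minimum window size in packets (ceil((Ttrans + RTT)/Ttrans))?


Given: Ttrans = 2 ms, RTT = 40 ms (= 2 * Tprop, Tprop = 20 ms)
Time until first ACK returns = Ttrans + RTT = 2 + 40 = 42 ms
Need W * Ttrans >= Ttrans + RTT  ->  W >= (Ttrans + RTT) / Ttrans
(Ttrans + RTT) / Ttrans = 42 / 2 = 21
W_min = ceil(21) = 21

21


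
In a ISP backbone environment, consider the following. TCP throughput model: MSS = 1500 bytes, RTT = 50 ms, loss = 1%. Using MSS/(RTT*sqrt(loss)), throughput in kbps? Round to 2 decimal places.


Given: MSS = 1500 bytes, RTT = 50 ms, loss = 1%
RTT in seconds = 50 / 1000 = 0.05
Loss rate = 1% = 0.01
sqrt(loss) = sqrt(0.01) = 0.1
Throughput (bytes/s) = 1500 / (0.05 * 0.1) = 300000.0000
Throughput (kbps) = 300000.0000 * 8 / 1000 = 2400.000000 -> 2400.00 kbps (2 dp)

2400.00


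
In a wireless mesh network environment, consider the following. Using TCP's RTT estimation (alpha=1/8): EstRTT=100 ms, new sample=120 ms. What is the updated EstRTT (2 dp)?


Given: EstRTT = 100 ms, SampleRTT = 120 ms, alpha = 1/8
New EstRTT = (1 - alpha) * EstRTT + alpha * SampleRTT
(7/8) * 100 = 87.5
(1/8) * 120 = 15
New EstRTT = 87.5 + 15 = 102.5 ms -> 102.50 ms (2 dp)

102.50


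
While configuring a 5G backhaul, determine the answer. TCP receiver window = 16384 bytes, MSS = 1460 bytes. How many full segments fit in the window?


Given: RWND = 16384 bytes, MSS = 1460 bytes
Full segments = floor(RWND / MSS)
Full segments = floor(16384 / 1460)
Full segments = floor(11.2219) = 11

11


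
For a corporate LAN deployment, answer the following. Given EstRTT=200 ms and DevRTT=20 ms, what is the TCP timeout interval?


Given: EstRTT = 200 ms, DevRTT = 20 ms
Timeout = EstRTT + 4 * DevRTT
4 * DevRTT = 4 * 20 = 80
Timeout = 200 + 80 = 280 ms

280


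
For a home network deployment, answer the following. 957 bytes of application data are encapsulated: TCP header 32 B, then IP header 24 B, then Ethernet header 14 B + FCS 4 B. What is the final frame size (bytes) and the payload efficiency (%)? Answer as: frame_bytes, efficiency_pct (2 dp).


TCP segment = 957 + 32 = 989 B
IP packet = 989 + 24 = 1013 B
Ethernet frame = 1013 + 14 + 4 = 1031 B
Efficiency = app / frame = 957 / 1031 = 0.928225 = 92.8225% -> 92.82% (2 dp)

1031, 92.82


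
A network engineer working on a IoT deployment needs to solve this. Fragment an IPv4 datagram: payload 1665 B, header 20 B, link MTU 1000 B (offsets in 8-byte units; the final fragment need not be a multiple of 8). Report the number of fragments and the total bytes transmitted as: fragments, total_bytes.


Max data per non-final fragment = floor((MTU - header)/8)*8 = floor((1000 - 20)/8)*8 = floor(980/8)*8 = 976 B
Final fragment needs no 8-byte alignment: it can carry up to MTU - header = 980 B
Non-final fragments needed = ceil((payload - 980) / 976) = ceil(685/976) = ceil(0.7018) = 1
Number of fragments = 1 + 1 = 2
Fragment sizes (data): 1 * 976 B + 689 B (last, 689 <= 980 OK)
Total bytes sent = payload + n_frags * header = 1665 + 2*20 = 1665 + 40 = 1705 B

2, 1705


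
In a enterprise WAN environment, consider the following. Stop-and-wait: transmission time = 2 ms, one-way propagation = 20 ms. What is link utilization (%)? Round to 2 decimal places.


Given: Ttrans = 2 ms, Tprop = 20 ms
RTT = 2 * Tprop = 2 * 20 = 40 ms
U = Ttrans / (Ttrans + RTT)
U = 2 / (2 + 40)
U = 2 / 42 = 0.047619
U% = 4.76%

4.76


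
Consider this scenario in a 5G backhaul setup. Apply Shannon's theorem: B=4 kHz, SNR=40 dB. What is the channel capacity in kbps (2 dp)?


Given: B = 4 kHz, SNR = 40 dB
SNR linear = 10^(40/10) = 10000
1 + SNR = 10001
log2(10001) = 13.2878566418
C = 4 * 1000 * 13.2878566418 = 53151.4266 bps
C = 53.151427 kbps -> 53.15 kbps (2 dp)

53.15


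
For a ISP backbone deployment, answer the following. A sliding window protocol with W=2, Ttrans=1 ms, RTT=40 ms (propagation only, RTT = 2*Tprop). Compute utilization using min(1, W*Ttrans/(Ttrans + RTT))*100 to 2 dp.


Given: W = 2, Ttrans = 1 ms, RTT = 40 ms (= 2 * Tprop, Tprop = 20 ms)
Cycle time = Ttrans + RTT = 1 + 40 = 41 ms (first packet sent until its ACK returns)
W * Ttrans = 2 * 1 = 2 ms of sending per cycle
W * Ttrans / (Ttrans + RTT) = 2 / 41 = 0.048780
U = min(1, 0.048780) = 0.048780
U% = 4.88%

4.88


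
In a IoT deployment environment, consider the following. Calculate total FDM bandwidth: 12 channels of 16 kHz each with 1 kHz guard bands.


Given: 12 channels, 16 kHz each, guard = 1 kHz
Channel bandwidth = 12 * 16 = 192 kHz
Guard bands = 11 gaps * 1 kHz = 11 kHz
Total = 192 + 11 = 203 kHz

203


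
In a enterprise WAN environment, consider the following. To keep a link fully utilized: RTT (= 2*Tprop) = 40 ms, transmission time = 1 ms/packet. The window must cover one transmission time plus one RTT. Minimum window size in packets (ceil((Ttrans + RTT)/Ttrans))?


Given: Ttrans = 1 ms, RTT = 40 ms (= 2 * Tprop, Tprop = 20 ms)
Time until first ACK returns = Ttrans + RTT = 1 + 40 = 41 ms
Need W * Ttrans >= Ttrans + RTT  ->  W >= (Ttrans + RTT) / Ttrans
(Ttrans + RTT) / Ttrans = 41 / 1 = 41
W_min = ceil(41) = 41

41


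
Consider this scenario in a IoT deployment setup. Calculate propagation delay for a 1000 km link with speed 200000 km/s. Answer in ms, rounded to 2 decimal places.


Given: distance = 1000 km, speed = 200000 km/s
Delay = distance / speed = 1000 / 200000 seconds
Delay in ms = 1000 * 1000 / 200000
Delay = 5.0000 ms
Rounded to 2 dp = 5.00 ms

5.00


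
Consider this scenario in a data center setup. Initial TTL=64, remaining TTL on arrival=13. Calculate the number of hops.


Given: initial TTL = 64, received TTL = 13
Hops = initial TTL - received TTL
Hops = 64 - 13 = 51

51


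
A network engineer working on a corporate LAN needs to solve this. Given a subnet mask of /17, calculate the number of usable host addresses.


Given: subnet mask /17
Host bits = 32 - 17 = 15
Total addresses = 2^15 = 32768
Usable hosts = 32768 - 2 (network + broadcast) = 32766

32766


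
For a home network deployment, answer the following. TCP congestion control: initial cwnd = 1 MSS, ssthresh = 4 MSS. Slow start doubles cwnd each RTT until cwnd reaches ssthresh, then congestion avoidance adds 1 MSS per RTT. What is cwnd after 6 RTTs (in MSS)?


RTT 0: cwnd = 1 MSS (initial)
RTT 1: cwnd = 2 MSS (slow start, doubled)
RTT 2: cwnd = 4 MSS (slow start, doubled)
RTT 3: cwnd = 5 MSS (congestion avoidance, +1)
RTT 4: cwnd = 6 MSS (congestion avoidance, +1)
RTT 5: cwnd = 7 MSS (congestion avoidance, +1)
RTT 6: cwnd = 8 MSS (congestion avoidance, +1)

8


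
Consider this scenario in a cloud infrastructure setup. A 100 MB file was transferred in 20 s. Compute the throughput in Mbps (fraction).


Given: file = 100 MB, time = 20 s
File in Mb = 100 * 8 = 800 Mb
Throughput = 800 / 20 Mbps
Throughput = 40 Mbps

40


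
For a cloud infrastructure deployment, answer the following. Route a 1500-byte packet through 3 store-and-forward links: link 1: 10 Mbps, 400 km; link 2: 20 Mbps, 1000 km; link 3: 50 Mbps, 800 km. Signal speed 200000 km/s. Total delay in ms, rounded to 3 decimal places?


Packet = 1500 bytes = 12000 bits. Store-and-forward: sum (t_trans + t_prop) per link.
Link 1: t_trans = 12000/(10*10^6) s = 1.2000 ms; t_prop = 400/200000 s = 2.0000 ms; subtotal = 3.2000 ms
Link 2: t_trans = 12000/(20*10^6) s = 0.6000 ms; t_prop = 1000/200000 s = 5.0000 ms; subtotal = 5.6000 ms
Link 3: t_trans = 12000/(50*10^6) s = 0.2400 ms; t_prop = 800/200000 s = 4.0000 ms; subtotal = 4.2400 ms
End-to-end = 3.2000 + 5.6000 + 4.2400 = 13.0400 ms -> 13.040 ms (3 dp)

13.040


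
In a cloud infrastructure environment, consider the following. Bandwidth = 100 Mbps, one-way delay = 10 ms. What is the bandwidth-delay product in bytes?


Given: bandwidth = 100 Mbps, delay = 10 ms
BDP in bits = 100 * 10^6 * 10 / 1000
BDP in bits = 1000000
BDP in bytes = 1000000 / 8 = 125000

125000


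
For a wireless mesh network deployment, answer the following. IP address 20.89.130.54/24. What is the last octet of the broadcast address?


Given: IP = 20.89.130.54, prefix = /24
Host bits = 32 - 24 = 8
Network last octet = 54 AND mask = 0
Host part size = 2^8 - 1 = 255
Broadcast last octet = 0 OR 255 = 255

255


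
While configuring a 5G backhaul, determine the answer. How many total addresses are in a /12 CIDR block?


Given: CIDR prefix /12
Host bits = 32 - 12 = 20
Total addresses = 2^20 = 1048576

1048576


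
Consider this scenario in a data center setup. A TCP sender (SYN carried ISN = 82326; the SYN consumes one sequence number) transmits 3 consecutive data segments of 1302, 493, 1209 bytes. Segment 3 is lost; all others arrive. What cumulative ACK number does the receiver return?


SYN uses sequence number 82326; first data byte = ISN + 1 = 82327.
Segment 1: SEQ = 82327, len = 1302 B, covers [82327, 83628]
Segment 2: SEQ = 83629, len = 493 B, covers [83629, 84121]
Segment 3: SEQ = 84122, len = 1209 B, covers [84122, 85330] [LOST]
In-order data received: bytes [82327, 84121] (segments 1..2).
Segment 3 missing -> gap begins at byte 84122.
Cumulative ACK = next expected in-order byte = 82327 + 1302 + 493 = 84122

84122


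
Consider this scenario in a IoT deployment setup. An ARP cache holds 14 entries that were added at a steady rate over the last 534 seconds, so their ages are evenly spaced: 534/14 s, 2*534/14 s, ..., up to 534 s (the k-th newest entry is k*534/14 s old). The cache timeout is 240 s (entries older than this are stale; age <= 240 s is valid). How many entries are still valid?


Ages are k * 534/14 s for k = 1..14 (spacing = 38.1429 s).
Entry k is valid iff k * 534/14 <= 240 iff k <= 14 * 240 / 534 = 6.2921
n_valid = floor(6.2921) = 6
(n_stale = 14 - 6 = 8)

6


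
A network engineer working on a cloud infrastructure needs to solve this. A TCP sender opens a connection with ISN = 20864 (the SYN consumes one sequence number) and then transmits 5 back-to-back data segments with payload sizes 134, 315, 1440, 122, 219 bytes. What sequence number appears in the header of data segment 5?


The SYN occupies sequence number ISN = 20864, so the first data byte is ISN + 1 = 20865.
SEQ of data segment i = (ISN + 1) + sum of payload sizes of segments 1..i-1.
Segment 1: SEQ = 20865, payload = 134 bytes
Segment 2: SEQ = 20999, payload = 315 bytes
Segment 3: SEQ = 21314, payload = 1440 bytes
Segment 4: SEQ = 22754, payload = 122 bytes
Segment 5: SEQ = 22876, payload = 219 bytes
SEQ of segment 5 = 20865 + 134 + 315 + 1440 + 122 = 22876

22876


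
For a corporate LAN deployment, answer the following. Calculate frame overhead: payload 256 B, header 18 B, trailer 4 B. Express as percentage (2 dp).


Given: payload = 256 B, header = 18 B, trailer = 4 B
Overhead bytes = header + trailer = 18 + 4 = 22
Total frame = payload + overhead = 256 + 22 = 278
Overhead % = 22 / 278 * 100 = 7.9137% -> 7.91% (2 dp)

7.91


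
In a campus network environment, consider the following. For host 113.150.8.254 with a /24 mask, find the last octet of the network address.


Given: IP = 113.150.8.254, prefix = /24
Subnet mask = 255.255.255.0
Last octet of IP: 254
Last octet of mask: 0
Network last octet = 254 AND 0 = 0

0


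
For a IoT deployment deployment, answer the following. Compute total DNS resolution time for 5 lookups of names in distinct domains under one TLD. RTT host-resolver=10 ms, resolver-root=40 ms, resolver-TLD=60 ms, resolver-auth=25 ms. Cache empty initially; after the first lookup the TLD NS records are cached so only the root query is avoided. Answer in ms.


Lookup 1 (cold cache): local + root + TLD + auth = 10 + 40 + 60 + 25 = 135 ms
Lookups 2..5 (TLD NS cached -> skip root; new domain -> still ask TLD and auth): local + TLD + auth = 10 + 60 + 25 = 95 ms each
Remaining 4 lookups: 4 * 95 = 380 ms
Total = 135 + 380 = 515 ms

515


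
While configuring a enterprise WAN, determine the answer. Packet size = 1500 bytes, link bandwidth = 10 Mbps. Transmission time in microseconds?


Given: packet = 1500 bytes, bandwidth = 10 Mbps
Packet in bits = 1500 * 8 = 12000 bits
Bandwidth = 10 * 10^6 = 10000000 bps
Time = 12000 / 10000000 seconds
Time in us = 12000 * 10^6 / 10000000 = 1200

1200


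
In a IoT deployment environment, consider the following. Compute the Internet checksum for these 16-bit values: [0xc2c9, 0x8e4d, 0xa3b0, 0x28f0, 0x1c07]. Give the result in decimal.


Given words: [0xc2c9, 0x8e4d, 0xa3b0, 0x28f0, 0x1c07]
Step 1: Sum all words
Raw sum = 49865 + 36429 + 41904 + 10480 + 7175 = 145853
Step 2: Fold carry: (14781 + 2) = 14783
One's complement = ~14783 & 0xFFFF = 50752

50752


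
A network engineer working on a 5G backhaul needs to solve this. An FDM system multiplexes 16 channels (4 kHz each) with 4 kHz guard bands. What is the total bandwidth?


Given: 16 channels, 4 kHz each, guard = 4 kHz
Channel bandwidth = 16 * 4 = 64 kHz
Guard bands = 15 gaps * 4 kHz = 60 kHz
Total = 64 + 60 = 124 kHz

124


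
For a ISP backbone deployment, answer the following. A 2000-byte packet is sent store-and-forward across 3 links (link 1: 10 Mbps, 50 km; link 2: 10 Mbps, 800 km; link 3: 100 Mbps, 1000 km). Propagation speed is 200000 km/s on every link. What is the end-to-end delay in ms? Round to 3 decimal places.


Packet = 2000 bytes = 16000 bits. Store-and-forward: sum (t_trans + t_prop) per link.
Link 1: t_trans = 16000/(10*10^6) s = 1.6000 ms; t_prop = 50/200000 s = 0.2500 ms; subtotal = 1.8500 ms
Link 2: t_trans = 16000/(10*10^6) s = 1.6000 ms; t_prop = 800/200000 s = 4.0000 ms; subtotal = 5.6000 ms
Link 3: t_trans = 16000/(100*10^6) s = 0.1600 ms; t_prop = 1000/200000 s = 5.0000 ms; subtotal = 5.1600 ms
End-to-end = 1.8500 + 5.6000 + 5.1600 = 12.6100 ms -> 12.610 ms (3 dp)

12.610


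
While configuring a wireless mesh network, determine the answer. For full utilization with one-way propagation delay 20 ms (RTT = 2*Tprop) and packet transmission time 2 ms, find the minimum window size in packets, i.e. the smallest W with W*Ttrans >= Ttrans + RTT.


Given: Ttrans = 2 ms, RTT = 40 ms (= 2 * Tprop, Tprop = 20 ms)
Time until first ACK returns = Ttrans + RTT = 2 + 40 = 42 ms
Need W * Ttrans >= Ttrans + RTT  ->  W >= (Ttrans + RTT) / Ttrans
(Ttrans + RTT) / Ttrans = 42 / 2 = 21
W_min = ceil(21) = 21

21


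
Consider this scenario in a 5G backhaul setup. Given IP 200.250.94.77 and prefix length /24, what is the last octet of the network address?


Given: IP = 200.250.94.77, prefix = /24
Subnet mask = 255.255.255.0
Last octet of IP: 77
Last octet of mask: 0
Network last octet = 77 AND 0 = 0

0


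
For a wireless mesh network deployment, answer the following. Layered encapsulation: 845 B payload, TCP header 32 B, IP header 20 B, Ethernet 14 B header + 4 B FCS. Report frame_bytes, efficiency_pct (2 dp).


TCP segment = 845 + 32 = 877 B
IP packet = 877 + 20 = 897 B
Ethernet frame = 897 + 14 + 4 = 915 B
Efficiency = app / frame = 845 / 915 = 0.923497 = 92.3497% -> 92.35% (2 dp)

915, 92.35


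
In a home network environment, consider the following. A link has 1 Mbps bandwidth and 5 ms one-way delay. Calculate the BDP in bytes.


Given: bandwidth = 1 Mbps, delay = 5 ms
BDP in bits = 1 * 10^6 * 5 / 1000
BDP in bits = 5000
BDP in bytes = 5000 / 8 = 625

625


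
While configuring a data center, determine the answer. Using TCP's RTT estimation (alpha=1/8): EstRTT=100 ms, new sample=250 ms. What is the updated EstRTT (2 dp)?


Given: EstRTT = 100 ms, SampleRTT = 250 ms, alpha = 1/8
New EstRTT = (1 - alpha) * EstRTT + alpha * SampleRTT
(7/8) * 100 = 87.5
(1/8) * 250 = 31.25
New EstRTT = 87.5 + 31.25 = 118.75 ms -> 118.75 ms (2 dp)

118.75


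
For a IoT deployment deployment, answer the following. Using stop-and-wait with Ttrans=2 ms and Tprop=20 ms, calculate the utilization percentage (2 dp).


Given: Ttrans = 2 ms, Tprop = 20 ms
RTT = 2 * Tprop = 2 * 20 = 40 ms
U = Ttrans / (Ttrans + RTT)
U = 2 / (2 + 40)
U = 2 / 42 = 0.047619
U% = 4.76%

4.76


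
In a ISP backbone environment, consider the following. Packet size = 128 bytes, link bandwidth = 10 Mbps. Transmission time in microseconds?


Given: packet = 128 bytes, bandwidth = 10 Mbps
Packet in bits = 128 * 8 = 1024 bits
Bandwidth = 10 * 10^6 = 10000000 bps
Time = 1024 / 10000000 seconds
Time in us = 1024 * 10^6 / 10000000 = 102.4

102.4


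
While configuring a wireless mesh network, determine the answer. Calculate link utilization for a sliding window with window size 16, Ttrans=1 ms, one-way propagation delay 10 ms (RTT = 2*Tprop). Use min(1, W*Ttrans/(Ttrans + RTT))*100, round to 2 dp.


Given: W = 16, Ttrans = 1 ms, RTT = 20 ms (= 2 * Tprop, Tprop = 10 ms)
Cycle time = Ttrans + RTT = 1 + 20 = 21 ms (first packet sent until its ACK returns)
W * Ttrans = 16 * 1 = 16 ms of sending per cycle
W * Ttrans / (Ttrans + RTT) = 16 / 21 = 0.761905
U = min(1, 0.761905) = 0.761905
U% = 76.19%

76.19


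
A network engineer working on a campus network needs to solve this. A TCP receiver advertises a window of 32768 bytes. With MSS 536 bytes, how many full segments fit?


Given: RWND = 32768 bytes, MSS = 536 bytes
Full segments = floor(RWND / MSS)
Full segments = floor(32768 / 536)
Full segments = floor(61.1343) = 61

61


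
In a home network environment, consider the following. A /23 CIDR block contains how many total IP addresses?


Given: CIDR prefix /23
Host bits = 32 - 23 = 9
Total addresses = 2^9 = 512

512


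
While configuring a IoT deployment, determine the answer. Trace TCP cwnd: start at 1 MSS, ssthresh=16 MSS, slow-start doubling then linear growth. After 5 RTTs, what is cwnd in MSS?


RTT 0: cwnd = 1 MSS (initial)
RTT 1: cwnd = 2 MSS (slow start, doubled)
RTT 2: cwnd = 4 MSS (slow start, doubled)
RTT 3: cwnd = 8 MSS (slow start, doubled)
RTT 4: cwnd = 16 MSS (slow start, doubled)
RTT 5: cwnd = 17 MSS (congestion avoidance, +1)

17


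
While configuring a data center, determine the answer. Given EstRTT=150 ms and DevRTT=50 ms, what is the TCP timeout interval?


Given: EstRTT = 150 ms, DevRTT = 50 ms
Timeout = EstRTT + 4 * DevRTT
4 * DevRTT = 4 * 50 = 200
Timeout = 150 + 200 = 350 ms

350


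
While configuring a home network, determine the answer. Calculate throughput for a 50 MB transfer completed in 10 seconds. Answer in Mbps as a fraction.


Given: file = 50 MB, time = 10 s
File in Mb = 50 * 8 = 400 Mb
Throughput = 400 / 10 Mbps
Throughput = 40 Mbps

40


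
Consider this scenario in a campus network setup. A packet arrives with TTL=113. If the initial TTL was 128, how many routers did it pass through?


Given: initial TTL = 128, received TTL = 113
Hops = initial TTL - received TTL
Hops = 128 - 113 = 15

15


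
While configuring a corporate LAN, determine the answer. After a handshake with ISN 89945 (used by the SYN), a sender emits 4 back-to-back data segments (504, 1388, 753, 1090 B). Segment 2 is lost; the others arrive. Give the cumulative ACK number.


SYN uses sequence number 89945; first data byte = ISN + 1 = 89946.
Segment 1: SEQ = 89946, len = 504 B, covers [89946, 90449]
Segment 2: SEQ = 90450, len = 1388 B, covers [90450, 91837] [LOST]
Segment 3: SEQ = 91838, len = 753 B, covers [91838, 92590]
Segment 4: SEQ = 92591, len = 1090 B, covers [92591, 93680]
In-order data received: bytes [89946, 90449] (segments 1..1).
Segment 2 missing -> gap begins at byte 90450; later segments buffered out of order.
Cumulative ACK = next expected in-order byte = 89946 + 504 = 90450

90450


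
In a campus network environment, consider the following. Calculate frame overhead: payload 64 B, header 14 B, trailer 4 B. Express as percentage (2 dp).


Given: payload = 64 B, header = 14 B, trailer = 4 B
Overhead bytes = header + trailer = 14 + 4 = 18
Total frame = payload + overhead = 64 + 18 = 82
Overhead % = 18 / 82 * 100 = 21.9512% -> 21.95% (2 dp)

21.95


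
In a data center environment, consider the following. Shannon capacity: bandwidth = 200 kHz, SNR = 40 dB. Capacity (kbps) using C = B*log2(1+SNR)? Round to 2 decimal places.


Given: B = 200 kHz, SNR = 40 dB
SNR linear = 10^(40/10) = 10000
1 + SNR = 10001
log2(10001) = 13.2878566418
C = 200 * 1000 * 13.2878566418 = 2657571.3284 bps
C = 2657.571328 kbps -> 2657.57 kbps (2 dp)

2657.57


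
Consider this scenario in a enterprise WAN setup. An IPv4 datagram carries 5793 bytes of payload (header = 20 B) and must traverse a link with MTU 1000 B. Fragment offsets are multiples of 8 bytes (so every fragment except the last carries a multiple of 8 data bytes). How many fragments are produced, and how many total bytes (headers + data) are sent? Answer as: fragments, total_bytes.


Max data per non-final fragment = floor((MTU - header)/8)*8 = floor((1000 - 20)/8)*8 = floor(980/8)*8 = 976 B
Final fragment needs no 8-byte alignment: it can carry up to MTU - header = 980 B
Non-final fragments needed = ceil((payload - 980) / 976) = ceil(4813/976) = ceil(4.9314) = 5
Number of fragments = 5 + 1 = 6
Fragment sizes (data): 5 * 976 B + 913 B (last, 913 <= 980 OK)
Total bytes sent = payload + n_frags * header = 5793 + 6*20 = 5793 + 120 = 5913 B

6, 5913


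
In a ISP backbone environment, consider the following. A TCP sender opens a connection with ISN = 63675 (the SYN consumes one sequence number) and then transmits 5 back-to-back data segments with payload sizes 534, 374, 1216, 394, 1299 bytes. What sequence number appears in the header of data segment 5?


The SYN occupies sequence number ISN = 63675, so the first data byte is ISN + 1 = 63676.
SEQ of data segment i = (ISN + 1) + sum of payload sizes of segments 1..i-1.
Segment 1: SEQ = 63676, payload = 534 bytes
Segment 2: SEQ = 64210, payload = 374 bytes
Segment 3: SEQ = 64584, payload = 1216 bytes
Segment 4: SEQ = 65800, payload = 394 bytes
Segment 5: SEQ = 66194, payload = 1299 bytes
SEQ of segment 5 = 63676 + 534 + 374 + 1216 + 394 = 66194

66194


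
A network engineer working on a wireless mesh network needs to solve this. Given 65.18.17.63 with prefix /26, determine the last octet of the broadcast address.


Given: IP = 65.18.17.63, prefix = /26
Host bits = 32 - 26 = 6
Network last octet = 63 AND mask = 0
Host part size = 2^6 - 1 = 63
Broadcast last octet = 0 OR 63 = 63

63


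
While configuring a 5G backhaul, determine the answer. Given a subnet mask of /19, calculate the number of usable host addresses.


Given: subnet mask /19
Host bits = 32 - 19 = 13
Total addresses = 2^13 = 8192
Usable hosts = 8192 - 2 (network + broadcast) = 8190

8190


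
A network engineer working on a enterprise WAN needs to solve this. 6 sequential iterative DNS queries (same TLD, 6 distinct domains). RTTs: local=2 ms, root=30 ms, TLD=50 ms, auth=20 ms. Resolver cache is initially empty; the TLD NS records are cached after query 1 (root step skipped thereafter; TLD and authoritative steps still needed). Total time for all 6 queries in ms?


Lookup 1 (cold cache): local + root + TLD + auth = 2 + 30 + 50 + 20 = 102 ms
Lookups 2..6 (TLD NS cached -> skip root; new domain -> still ask TLD and auth): local + TLD + auth = 2 + 50 + 20 = 72 ms each
Remaining 5 lookups: 5 * 72 = 360 ms
Total = 102 + 360 = 462 ms

462


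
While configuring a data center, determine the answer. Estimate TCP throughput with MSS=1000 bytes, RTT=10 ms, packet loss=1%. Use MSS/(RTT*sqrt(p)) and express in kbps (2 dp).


Given: MSS = 1000 bytes, RTT = 10 ms, loss = 1%
RTT in seconds = 10 / 1000 = 0.01
Loss rate = 1% = 0.01
sqrt(loss) = sqrt(0.01) = 0.1
Throughput (bytes/s) = 1000 / (0.01 * 0.1) = 1000000.0000
Throughput (kbps) = 1000000.0000 * 8 / 1000 = 8000.000000 -> 8000.00 kbps (2 dp)

8000.00
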